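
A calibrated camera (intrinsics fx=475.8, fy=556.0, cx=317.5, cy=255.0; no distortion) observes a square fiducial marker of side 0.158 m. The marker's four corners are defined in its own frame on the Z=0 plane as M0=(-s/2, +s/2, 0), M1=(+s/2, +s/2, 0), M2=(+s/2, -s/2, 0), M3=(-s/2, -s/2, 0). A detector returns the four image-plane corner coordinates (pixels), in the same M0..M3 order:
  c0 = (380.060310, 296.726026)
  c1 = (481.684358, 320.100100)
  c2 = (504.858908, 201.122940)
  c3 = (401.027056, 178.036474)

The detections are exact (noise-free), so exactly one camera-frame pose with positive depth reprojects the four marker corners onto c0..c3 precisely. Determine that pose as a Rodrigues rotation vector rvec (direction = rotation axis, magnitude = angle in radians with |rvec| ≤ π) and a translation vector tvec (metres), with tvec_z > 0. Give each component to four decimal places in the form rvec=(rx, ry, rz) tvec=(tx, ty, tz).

rvec=(0.0892, 0.0379, 0.1914) tvec=(0.1888, -0.0071, 0.7236)

Intrinsics K: fx=475.8, fy=556.0, cx=317.5, cy=255.0
Marker side s = 0.158 m; corners in marker frame (Z=0):
  M0 = (-0.0790, +0.0790, 0)
  M1 = (+0.0790, +0.0790, 0)
  M2 = (+0.0790, -0.0790, 0)
  M3 = (-0.0790, -0.0790, 0)
Detected image corners:
  c0 = (380.060310, 296.726026) px
  c1 = (481.684358, 320.100100) px
  c2 = (504.858908, 201.122940) px
  c3 = (401.027056, 178.036474) px
Planar DLT: solve 8×8 A·h = b for H (H[2,2]=1):
  H  [+632.33321 -83.37403 +441.63341]
  H  [+137.02163 +783.82480 +249.55740]
  H  [-0.04022 +0.12738 +1.00000]
B = K⁻¹H; ‖b₁‖=1.382047, ‖b₂‖=1.382047; λ = 2/(‖b₁‖+‖b₂‖) = 0.723565, sign → tz>0 ⇒ λ=+0.723565
r₁ = λ·B[:,0] = (+0.98103,+0.19166,-0.02910); r₂ = λ·B[:,1] = (-0.18829,+0.97778,+0.09217)
r₃ = r₁×r₂ = (+0.04612,-0.08494,+0.99532); SVD([r₁ r₂ r₃]) → R = UVᵀ:
  R  [+0.98103 -0.18829 +0.04612]
  R  [+0.19166 +0.97778 -0.08494]
  R  [-0.02910 +0.09217 +0.99532]
t = (+0.18877, -0.00708, +0.72356) m
tr R = 2.954125; θ = arccos((tr R − 1)/2) = 0.214595 rad = 12.295°
axis k = ((R−Rᵀ)₃₂, (R−Rᵀ)₁₃, (R−Rᵀ)₂₁) / (2 sinθ) = (+0.415847, +0.176617, +0.892120)
rvec = θ·k = (+0.089239, +0.037901, +0.191445)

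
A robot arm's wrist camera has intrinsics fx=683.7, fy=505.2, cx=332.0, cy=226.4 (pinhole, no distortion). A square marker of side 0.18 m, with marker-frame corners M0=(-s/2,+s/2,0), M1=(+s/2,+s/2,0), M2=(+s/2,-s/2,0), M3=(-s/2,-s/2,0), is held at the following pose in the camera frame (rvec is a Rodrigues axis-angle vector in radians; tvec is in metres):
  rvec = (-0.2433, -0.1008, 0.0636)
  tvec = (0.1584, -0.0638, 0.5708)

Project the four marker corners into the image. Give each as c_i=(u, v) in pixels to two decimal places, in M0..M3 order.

Intrinsics K: fx=683.7, fy=505.2, cx=332.0, cy=226.4
Marker side s = 0.18 m; corners in marker frame (Z=0):
  M0 = (-0.0900, +0.0900, 0)
  M1 = (+0.0900, +0.0900, 0)
  M2 = (+0.0900, -0.0900, 0)
  M3 = (-0.0900, -0.0900, 0)
rvec = (-0.2433, -0.1008, 0.0636), |rvec| = θ = 0.27093 rad = 15.523°
Rodrigues: sinθ=0.26762, 1−cosθ=0.03648; R = I + sinθ·[k]× + (1−cosθ)·[k]×²:
    [+0.99294 -0.05064 -0.10726]
    [+0.07501 +0.96857 +0.23715]
    [+0.09188 -0.24352 +0.96553]
t = (0.1584, -0.0638, 0.5708) m
M0: Pc = R·M0+t = (+0.06448, +0.01662, +0.54061); u = 683.7·(+0.06448)/0.54061 + 332.0 = 413.5436, v = 505.2·(+0.01662)/0.54061 + 226.4 = 241.9317
M1: Pc = R·M1+t = (+0.24321, +0.03012, +0.55715); u = 683.7·(+0.24321)/0.55715 + 332.0 = 630.4476, v = 505.2·(+0.03012)/0.55715 + 226.4 = 253.7138
M2: Pc = R·M2+t = (+0.25232, -0.14422, +0.60099); u = 683.7·(+0.25232)/0.60099 + 332.0 = 619.0491, v = 505.2·(-0.14422)/0.60099 + 226.4 = 105.1656
M3: Pc = R·M3+t = (+0.07359, -0.15772, +0.58445); u = 683.7·(+0.07359)/0.58445 + 332.0 = 418.0904, v = 505.2·(-0.15772)/0.58445 + 226.4 = 90.0635

c0=(413.54, 241.93) c1=(630.45, 253.71) c2=(619.05, 105.17) c3=(418.09, 90.06)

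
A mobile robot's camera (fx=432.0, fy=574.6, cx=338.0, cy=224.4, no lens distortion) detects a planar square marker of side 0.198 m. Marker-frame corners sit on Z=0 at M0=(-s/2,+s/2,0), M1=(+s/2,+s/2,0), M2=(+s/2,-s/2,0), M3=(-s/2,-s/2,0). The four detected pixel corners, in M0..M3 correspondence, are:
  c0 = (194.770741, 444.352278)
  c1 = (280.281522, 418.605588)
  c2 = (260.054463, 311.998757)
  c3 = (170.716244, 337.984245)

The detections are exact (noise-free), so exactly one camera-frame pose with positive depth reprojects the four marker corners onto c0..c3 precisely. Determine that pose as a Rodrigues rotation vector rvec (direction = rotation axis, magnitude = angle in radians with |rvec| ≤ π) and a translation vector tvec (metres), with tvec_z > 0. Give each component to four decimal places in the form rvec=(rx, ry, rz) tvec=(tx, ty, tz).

rvec=(0.2006, -0.0600, -0.2063) tvec=(-0.2486, 0.2605, 0.9662)

Intrinsics K: fx=432.0, fy=574.6, cx=338.0, cy=224.4
Marker side s = 0.198 m; corners in marker frame (Z=0):
  M0 = (-0.0990, +0.0990, 0)
  M1 = (+0.0990, +0.0990, 0)
  M2 = (+0.0990, -0.0990, 0)
  M3 = (-0.0990, -0.0990, 0)
Detected image corners:
  c0 = (194.770741, 444.352278) px
  c1 = (280.281522, 418.605588) px
  c2 = (260.054463, 311.998757) px
  c3 = (170.716244, 337.984245) px
Planar DLT: solve 8×8 A·h = b for H (H[2,2]=1):
  H  [+450.37757 +159.56587 +226.85977]
  H  [-115.52261 +617.62499 +379.29630]
  H  [+0.03993 +0.21100 +1.00000]
B = K⁻¹H; ‖b₁‖=1.035016, ‖b₂‖=1.035016; λ = 2/(‖b₁‖+‖b₂‖) = 0.966168, sign → tz>0 ⇒ λ=+0.966168
r₁ = λ·B[:,0] = (+0.97709,-0.20931,+0.03858); r₂ = λ·B[:,1] = (+0.19737,+0.95890,+0.20386)
r₃ = r₁×r₂ = (-0.07966,-0.19158,+0.97824); SVD([r₁ r₂ r₃]) → R = UVᵀ:
  R  [+0.97709 +0.19737 -0.07966]
  R  [-0.20931 +0.95890 -0.19158]
  R  [+0.03858 +0.20386 +0.97824]
t = (-0.24857, +0.26045, +0.96617) m
tr R = 2.914226; θ = arccos((tr R − 1)/2) = 0.293929 rad = 16.841°
axis k = ((R−Rᵀ)₃₂, (R−Rᵀ)₁₃, (R−Rᵀ)₂₁) / (2 sinθ) = (+0.682459, -0.204057, -0.701862)
rvec = θ·k = (+0.200594, -0.059978, -0.206297)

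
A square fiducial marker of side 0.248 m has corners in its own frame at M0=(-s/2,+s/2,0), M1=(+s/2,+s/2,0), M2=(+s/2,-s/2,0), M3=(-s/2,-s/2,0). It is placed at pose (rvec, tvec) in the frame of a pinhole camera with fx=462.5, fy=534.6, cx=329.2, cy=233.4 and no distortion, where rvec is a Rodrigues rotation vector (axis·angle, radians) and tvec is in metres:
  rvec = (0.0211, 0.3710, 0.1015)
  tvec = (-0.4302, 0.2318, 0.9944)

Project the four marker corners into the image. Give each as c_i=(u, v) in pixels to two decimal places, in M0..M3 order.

c0=(82.47, 408.72) c1=(170.73, 439.45) c2=(180.65, 301.99) c3=(90.71, 282.87)

Intrinsics K: fx=462.5, fy=534.6, cx=329.2, cy=233.4
Marker side s = 0.248 m; corners in marker frame (Z=0):
  M0 = (-0.1240, +0.1240, 0)
  M1 = (+0.1240, +0.1240, 0)
  M2 = (+0.1240, -0.1240, 0)
  M3 = (-0.1240, -0.1240, 0)
rvec = (0.0211, 0.3710, 0.1015), |rvec| = θ = 0.38521 rad = 22.071°
Rodrigues: sinθ=0.37576, 1−cosθ=0.07328; R = I + sinθ·[k]× + (1−cosθ)·[k]×²:
    [+0.92694 -0.09514 +0.36295]
    [+0.10287 +0.99469 -0.00199]
    [-0.36083 +0.03918 +0.93181]
t = (-0.4302, 0.2318, 0.9944) m
M0: Pc = R·M0+t = (-0.55694, +0.34239, +1.04400); u = 462.5·(-0.55694)/1.04400 + 329.2 = 82.4726, v = 534.6·(+0.34239)/1.04400 + 233.4 = 408.7247
M1: Pc = R·M1+t = (-0.32706, +0.36790, +0.95451); u = 462.5·(-0.32706)/0.95451 + 329.2 = 170.7278, v = 534.6·(+0.36790)/0.95451 + 233.4 = 439.4507
M2: Pc = R·M2+t = (-0.30346, +0.12121, +0.94480); u = 462.5·(-0.30346)/0.94480 + 329.2 = 180.6486, v = 534.6·(+0.12121)/0.94480 + 233.4 = 301.9874
M3: Pc = R·M3+t = (-0.53334, +0.09570, +1.03429); u = 462.5·(-0.53334)/1.03429 + 329.2 = 90.7059, v = 534.6·(+0.09570)/1.03429 + 233.4 = 282.8662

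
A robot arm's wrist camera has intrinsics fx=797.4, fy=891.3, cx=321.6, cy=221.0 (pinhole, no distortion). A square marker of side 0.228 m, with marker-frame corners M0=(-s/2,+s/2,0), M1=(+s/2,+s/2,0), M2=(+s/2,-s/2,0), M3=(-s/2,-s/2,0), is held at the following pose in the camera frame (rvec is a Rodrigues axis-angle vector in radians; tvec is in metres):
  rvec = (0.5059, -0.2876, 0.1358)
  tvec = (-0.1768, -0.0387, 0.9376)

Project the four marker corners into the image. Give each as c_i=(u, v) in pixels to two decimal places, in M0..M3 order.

Intrinsics K: fx=797.4, fy=891.3, cx=321.6, cy=221.0
Marker side s = 0.228 m; corners in marker frame (Z=0):
  M0 = (-0.1140, +0.1140, 0)
  M1 = (+0.1140, +0.1140, 0)
  M2 = (+0.1140, -0.1140, 0)
  M3 = (-0.1140, -0.1140, 0)
rvec = (0.5059, -0.2876, 0.1358), |rvec| = θ = 0.59757 rad = 34.238°
Rodrigues: sinθ=0.56264, 1−cosθ=0.17329; R = I + sinθ·[k]× + (1−cosθ)·[k]×²:
    [+0.95091 -0.19847 -0.23745]
    [+0.05725 +0.86685 -0.49528]
    [+0.30413 +0.45737 +0.83565]
t = (-0.1768, -0.0387, 0.9376) m
M0: Pc = R·M0+t = (-0.30783, +0.05359, +0.95507); u = 797.4·(-0.30783)/0.95507 + 321.6 = 64.5894, v = 891.3·(+0.05359)/0.95507 + 221.0 = 271.0153
M1: Pc = R·M1+t = (-0.09102, +0.06665, +1.02441); u = 797.4·(-0.09102)/1.02441 + 321.6 = 250.7487, v = 891.3·(+0.06665)/1.02441 + 221.0 = 278.9871
M2: Pc = R·M2+t = (-0.04577, -0.13099, +0.92013); u = 797.4·(-0.04577)/0.92013 + 321.6 = 281.9343, v = 891.3·(-0.13099)/0.92013 + 221.0 = 94.1107
M3: Pc = R·M3+t = (-0.26258, -0.14405, +0.85079); u = 797.4·(-0.26258)/0.85079 + 321.6 = 75.4994, v = 891.3·(-0.14405)/0.85079 + 221.0 = 70.0940

c0=(64.59, 271.02) c1=(250.75, 278.99) c2=(281.93, 94.11) c3=(75.50, 70.09)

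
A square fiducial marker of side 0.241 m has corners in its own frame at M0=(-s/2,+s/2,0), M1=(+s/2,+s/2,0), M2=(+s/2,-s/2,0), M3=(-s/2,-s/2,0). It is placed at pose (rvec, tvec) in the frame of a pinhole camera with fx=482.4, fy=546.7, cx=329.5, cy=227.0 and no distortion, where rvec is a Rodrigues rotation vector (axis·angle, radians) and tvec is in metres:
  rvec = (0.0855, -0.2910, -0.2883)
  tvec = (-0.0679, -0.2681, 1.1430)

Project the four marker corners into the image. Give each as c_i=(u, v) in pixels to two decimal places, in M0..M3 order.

Intrinsics K: fx=482.4, fy=546.7, cx=329.5, cy=227.0
Marker side s = 0.241 m; corners in marker frame (Z=0):
  M0 = (-0.1205, +0.1205, 0)
  M1 = (+0.1205, +0.1205, 0)
  M2 = (+0.1205, -0.1205, 0)
  M3 = (-0.1205, -0.1205, 0)
rvec = (0.0855, -0.2910, -0.2883), |rvec| = θ = 0.41846 rad = 23.976°
Rodrigues: sinθ=0.40635, 1−cosθ=0.08628; R = I + sinθ·[k]× + (1−cosθ)·[k]×²:
    [+0.91732 +0.26770 -0.29473]
    [-0.29222 +0.95544 -0.04169]
    [+0.27044 +0.12437 +0.95467]
t = (-0.0679, -0.2681, 1.1430) m
M0: Pc = R·M0+t = (-0.14618, -0.11776, +1.12540); u = 482.4·(-0.14618)/1.12540 + 329.5 = 266.8406, v = 546.7·(-0.11776)/1.12540 + 227.0 = 169.7957
M1: Pc = R·M1+t = (+0.07489, -0.18818, +1.19057); u = 482.4·(+0.07489)/1.19057 + 329.5 = 359.8460, v = 546.7·(-0.18818)/1.19057 + 227.0 = 140.5888
M2: Pc = R·M2+t = (+0.01038, -0.41844, +1.16060); u = 482.4·(+0.01038)/1.16060 + 329.5 = 333.8140, v = 546.7·(-0.41844)/1.16060 + 227.0 = 29.8928
M3: Pc = R·M3+t = (-0.21069, -0.34802, +1.09543); u = 482.4·(-0.21069)/1.09543 + 329.5 = 236.7150, v = 546.7·(-0.34802)/1.09543 + 227.0 = 53.3127

c0=(266.84, 169.80) c1=(359.85, 140.59) c2=(333.81, 29.89) c3=(236.72, 53.31)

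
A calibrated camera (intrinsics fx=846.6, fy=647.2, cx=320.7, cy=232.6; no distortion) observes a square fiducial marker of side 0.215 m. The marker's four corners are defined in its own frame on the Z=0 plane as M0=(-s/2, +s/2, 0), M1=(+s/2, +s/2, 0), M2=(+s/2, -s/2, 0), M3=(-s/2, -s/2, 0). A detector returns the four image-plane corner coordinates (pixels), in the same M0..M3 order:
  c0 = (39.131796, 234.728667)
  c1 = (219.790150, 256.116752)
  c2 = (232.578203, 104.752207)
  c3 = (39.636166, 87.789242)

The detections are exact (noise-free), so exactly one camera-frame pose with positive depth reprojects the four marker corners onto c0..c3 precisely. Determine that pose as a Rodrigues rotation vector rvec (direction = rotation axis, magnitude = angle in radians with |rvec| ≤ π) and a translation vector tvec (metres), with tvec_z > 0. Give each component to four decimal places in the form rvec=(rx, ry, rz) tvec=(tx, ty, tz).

rvec=(0.2694, 0.1816, 0.1205) tvec=(-0.2057, -0.0844, 0.9174)

Intrinsics K: fx=846.6, fy=647.2, cx=320.7, cy=232.6
Marker side s = 0.215 m; corners in marker frame (Z=0):
  M0 = (-0.1075, +0.1075, 0)
  M1 = (+0.1075, +0.1075, 0)
  M2 = (+0.1075, -0.1075, 0)
  M3 = (-0.1075, -0.1075, 0)
Detected image corners:
  c0 = (39.131796, 234.728667) px
  c1 = (219.790150, 256.116752) px
  c2 = (232.578203, 104.752207) px
  c3 = (39.636166, 87.789242) px
Planar DLT: solve 8×8 A·h = b for H (H[2,2]=1):
  H  [+844.48079 +9.40796 +130.90484]
  H  [+59.36420 +744.71597 +173.06645]
  H  [-0.17651 +0.29957 +1.00000]
B = K⁻¹H; ‖b₁‖=1.089996, ‖b₂‖=1.089996; λ = 2/(‖b₁‖+‖b₂‖) = 0.917435, sign → tz>0 ⇒ λ=+0.917435
r₁ = λ·B[:,0] = (+0.97648,+0.14235,-0.16193); r₂ = λ·B[:,1] = (-0.09392,+0.95689,+0.27484)
r₃ = r₁×r₂ = (+0.19408,-0.25317,+0.94776); SVD([r₁ r₂ r₃]) → R = UVᵀ:
  R  [+0.97648 -0.09392 +0.19408]
  R  [+0.14235 +0.95689 -0.25317]
  R  [-0.16193 +0.27484 +0.94776]
t = (-0.20568, -0.08439, +0.91743) m
tr R = 2.881129; θ = arccos((tr R − 1)/2) = 0.346508 rad = 19.853°
axis k = ((R−Rᵀ)₃₂, (R−Rᵀ)₁₃, (R−Rᵀ)₂₁) / (2 sinθ) = (+0.777357, +0.524138, +0.347843)
rvec = θ·k = (+0.269361, +0.181618, +0.120530)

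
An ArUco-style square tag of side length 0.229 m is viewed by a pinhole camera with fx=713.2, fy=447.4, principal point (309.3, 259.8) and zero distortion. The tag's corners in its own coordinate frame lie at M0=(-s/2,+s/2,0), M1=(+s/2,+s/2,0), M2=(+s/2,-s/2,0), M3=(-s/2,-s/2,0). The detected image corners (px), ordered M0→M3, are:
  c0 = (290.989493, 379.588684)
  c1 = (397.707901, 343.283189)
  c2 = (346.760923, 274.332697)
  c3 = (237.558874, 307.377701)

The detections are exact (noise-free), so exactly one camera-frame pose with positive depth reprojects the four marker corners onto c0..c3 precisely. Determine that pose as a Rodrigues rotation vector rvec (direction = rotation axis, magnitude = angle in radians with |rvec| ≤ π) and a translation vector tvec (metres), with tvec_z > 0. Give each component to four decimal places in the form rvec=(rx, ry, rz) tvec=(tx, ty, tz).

rvec=(-0.0557, -0.2669, -0.4319) tvec=(0.0189, 0.1941, 1.3170)

Intrinsics K: fx=713.2, fy=447.4, cx=309.3, cy=259.8
Marker side s = 0.229 m; corners in marker frame (Z=0):
  M0 = (-0.1145, +0.1145, 0)
  M1 = (+0.1145, +0.1145, 0)
  M2 = (+0.1145, -0.1145, 0)
  M3 = (-0.1145, -0.1145, 0)
Detected image corners:
  c0 = (290.989493, 379.588684) px
  c1 = (397.707901, 343.283189) px
  c2 = (346.760923, 274.332697) px
  c3 = (237.558874, 307.377701) px
Planar DLT: solve 8×8 A·h = b for H (H[2,2]=1):
  H  [+536.01254 +228.52968 +319.51544]
  H  [-85.24917 +308.82319 +325.75240]
  H  [+0.20289 +0.00238 +1.00000]
B = K⁻¹H; ‖b₁‖=0.759327, ‖b₂‖=0.759327; λ = 2/(‖b₁‖+‖b₂‖) = 1.316956, sign → tz>0 ⇒ λ=+1.316956
r₁ = λ·B[:,0] = (+0.87389,-0.40610,+0.26720); r₂ = λ·B[:,1] = (+0.42063,+0.90723,+0.00313)
r₃ = r₁×r₂ = (-0.24369,+0.10966,+0.96364); SVD([r₁ r₂ r₃]) → R = UVᵀ:
  R  [+0.87389 +0.42063 -0.24369]
  R  [-0.40610 +0.90723 +0.10966]
  R  [+0.26720 +0.00313 +0.96364]
t = (+0.01886, +0.19414, +1.31696) m
tr R = 2.744752; θ = arccos((tr R − 1)/2) = 0.510754 rad = 29.264°
axis k = ((R−Rᵀ)₃₂, (R−Rᵀ)₁₃, (R−Rᵀ)₂₁) / (2 sinθ) = (-0.108957, -0.522557, -0.845614)
rvec = θ·k = (-0.055650, -0.266898, -0.431900)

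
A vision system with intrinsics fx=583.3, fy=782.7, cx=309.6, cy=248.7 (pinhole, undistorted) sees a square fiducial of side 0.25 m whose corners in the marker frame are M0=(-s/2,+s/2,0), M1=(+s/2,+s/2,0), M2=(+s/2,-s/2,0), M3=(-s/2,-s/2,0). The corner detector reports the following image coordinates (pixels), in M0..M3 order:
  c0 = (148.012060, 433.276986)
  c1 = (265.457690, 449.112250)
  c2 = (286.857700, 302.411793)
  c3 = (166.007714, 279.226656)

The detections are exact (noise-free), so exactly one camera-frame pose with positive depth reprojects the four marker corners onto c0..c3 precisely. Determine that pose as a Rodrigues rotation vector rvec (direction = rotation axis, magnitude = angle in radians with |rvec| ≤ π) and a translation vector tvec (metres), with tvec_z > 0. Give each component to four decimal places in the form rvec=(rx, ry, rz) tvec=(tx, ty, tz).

rvec=(0.1969, -0.2027, 0.1769) tvec=(-0.1926, 0.1857, 1.2225)

Intrinsics K: fx=583.3, fy=782.7, cx=309.6, cy=248.7
Marker side s = 0.25 m; corners in marker frame (Z=0):
  M0 = (-0.1250, +0.1250, 0)
  M1 = (+0.1250, +0.1250, 0)
  M2 = (+0.1250, -0.1250, 0)
  M3 = (-0.1250, -0.1250, 0)
Detected image corners:
  c0 = (148.012060, 433.276986) px
  c1 = (265.457690, 449.112250) px
  c2 = (286.857700, 302.411793) px
  c3 = (166.007714, 279.226656) px
Planar DLT: solve 8×8 A·h = b for H (H[2,2]=1):
  H  [+514.77946 -47.85490 +217.72430]
  H  [+142.51815 +653.71072 +367.57160]
  H  [+0.17688 +0.14353 +1.00000]
B = K⁻¹H; ‖b₁‖=0.817981, ‖b₂‖=0.817981; λ = 2/(‖b₁‖+‖b₂‖) = 1.222522, sign → tz>0 ⇒ λ=+1.222522
r₁ = λ·B[:,0] = (+0.96413,+0.15389,+0.21625); r₂ = λ·B[:,1] = (-0.19343,+0.96529,+0.17547)
r₃ = r₁×r₂ = (-0.18174,-0.21101,+0.96044); SVD([r₁ r₂ r₃]) → R = UVᵀ:
  R  [+0.96413 -0.19343 -0.18174]
  R  [+0.15389 +0.96529 -0.21101]
  R  [+0.21625 +0.17547 +0.96044]
t = (-0.19256, +0.18567, +1.22252) m
tr R = 2.889870; θ = arccos((tr R − 1)/2) = 0.333401 rad = 19.102°
axis k = ((R−Rᵀ)₃₂, (R−Rᵀ)₁₃, (R−Rᵀ)₂₁) / (2 sinθ) = (+0.590482, -0.608055, +0.530660)
rvec = θ·k = (+0.196867, -0.202726, +0.176922)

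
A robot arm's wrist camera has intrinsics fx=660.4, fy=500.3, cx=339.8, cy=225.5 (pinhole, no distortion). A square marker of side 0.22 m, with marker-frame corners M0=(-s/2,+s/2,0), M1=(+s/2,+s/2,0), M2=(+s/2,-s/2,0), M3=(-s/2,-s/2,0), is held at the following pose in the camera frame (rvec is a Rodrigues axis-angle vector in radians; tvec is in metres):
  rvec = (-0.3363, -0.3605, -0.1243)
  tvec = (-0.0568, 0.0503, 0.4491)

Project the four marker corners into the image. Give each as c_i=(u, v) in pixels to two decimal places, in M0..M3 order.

Intrinsics K: fx=660.4, fy=500.3, cx=339.8, cy=225.5
Marker side s = 0.22 m; corners in marker frame (Z=0):
  M0 = (-0.1100, +0.1100, 0)
  M1 = (+0.1100, +0.1100, 0)
  M2 = (+0.1100, -0.1100, 0)
  M3 = (-0.1100, -0.1100, 0)
rvec = (-0.3363, -0.3605, -0.1243), |rvec| = θ = 0.50844 rad = 29.131°
Rodrigues: sinθ=0.48681, 1−cosθ=0.12649; R = I + sinθ·[k]× + (1−cosθ)·[k]×²:
    [+0.92885 +0.17834 -0.32471]
    [-0.05969 +0.93710 +0.34392]
    [+0.36562 -0.30007 +0.88107]
t = (-0.0568, 0.0503, 0.4491) m
M0: Pc = R·M0+t = (-0.13936, +0.15995, +0.37587); u = 660.4·(-0.13936)/0.37587 + 339.8 = 94.9550, v = 500.3·(+0.15995)/0.37587 + 225.5 = 438.3942
M1: Pc = R·M1+t = (+0.06499, +0.14681, +0.45631); u = 660.4·(+0.06499)/0.45631 + 339.8 = 433.8578, v = 500.3·(+0.14681)/0.45631 + 225.5 = 386.4682
M2: Pc = R·M2+t = (+0.02576, -0.05935, +0.52233); u = 660.4·(+0.02576)/0.52233 + 339.8 = 372.3647, v = 500.3·(-0.05935)/0.52233 + 225.5 = 168.6559
M3: Pc = R·M3+t = (-0.17859, -0.04621, +0.44189); u = 660.4·(-0.17859)/0.44189 + 339.8 = 72.8983, v = 500.3·(-0.04621)/0.44189 + 225.5 = 173.1762

c0=(94.96, 438.39) c1=(433.86, 386.47) c2=(372.36, 168.66) c3=(72.90, 173.18)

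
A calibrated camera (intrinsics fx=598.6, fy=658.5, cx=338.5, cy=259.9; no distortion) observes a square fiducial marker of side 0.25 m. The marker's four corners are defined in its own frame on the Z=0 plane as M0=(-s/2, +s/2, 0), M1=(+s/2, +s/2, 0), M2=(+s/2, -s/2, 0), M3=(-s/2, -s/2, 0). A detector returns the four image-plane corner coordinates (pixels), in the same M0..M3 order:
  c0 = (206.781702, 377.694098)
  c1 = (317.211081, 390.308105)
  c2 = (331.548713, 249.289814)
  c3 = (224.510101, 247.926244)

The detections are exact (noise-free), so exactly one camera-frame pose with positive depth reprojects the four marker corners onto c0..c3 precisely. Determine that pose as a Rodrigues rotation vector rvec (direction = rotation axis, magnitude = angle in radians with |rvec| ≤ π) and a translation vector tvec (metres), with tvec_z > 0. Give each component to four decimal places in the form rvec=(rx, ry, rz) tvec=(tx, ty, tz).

Intrinsics K: fx=598.6, fy=658.5, cx=338.5, cy=259.9
Marker side s = 0.25 m; corners in marker frame (Z=0):
  M0 = (-0.1250, +0.1250, 0)
  M1 = (+0.1250, +0.1250, 0)
  M2 = (+0.1250, -0.1250, 0)
  M3 = (-0.1250, -0.1250, 0)
Detected image corners:
  c0 = (206.781702, 377.694098) px
  c1 = (317.211081, 390.308105) px
  c2 = (331.548713, 249.289814) px
  c3 = (224.510101, 247.926244) px
Planar DLT: solve 8×8 A·h = b for H (H[2,2]=1):
  H  [+347.44665 -110.96556 +267.98737]
  H  [-74.84732 +486.12095 +314.70413]
  H  [-0.32348 -0.17243 +1.00000]
B = K⁻¹H; ‖b₁‖=0.829183, ‖b₂‖=0.829183; λ = 2/(‖b₁‖+‖b₂‖) = 1.206007, sign → tz>0 ⇒ λ=+1.206007
r₁ = λ·B[:,0] = (+0.92061,+0.01689,-0.39012); r₂ = λ·B[:,1] = (-0.10597,+0.97238,-0.20796)
r₃ = r₁×r₂ = (+0.37583,+0.23279,+0.89697); SVD([r₁ r₂ r₃]) → R = UVᵀ:
  R  [+0.92061 -0.10597 +0.37583]
  R  [+0.01689 +0.97238 +0.23279]
  R  [-0.39012 -0.20796 +0.89697]
t = (-0.14206, +0.10037, +1.20601) m
tr R = 2.789966; θ = arccos((tr R − 1)/2) = 0.462403 rad = 26.494°
axis k = ((R−Rᵀ)₃₂, (R−Rᵀ)₁₃, (R−Rᵀ)₂₁) / (2 sinθ) = (-0.493995, +0.858490, +0.137706)
rvec = θ·k = (-0.228425, +0.396968, +0.063676)

rvec=(-0.2284, 0.3970, 0.0637) tvec=(-0.1421, 0.1004, 1.2060)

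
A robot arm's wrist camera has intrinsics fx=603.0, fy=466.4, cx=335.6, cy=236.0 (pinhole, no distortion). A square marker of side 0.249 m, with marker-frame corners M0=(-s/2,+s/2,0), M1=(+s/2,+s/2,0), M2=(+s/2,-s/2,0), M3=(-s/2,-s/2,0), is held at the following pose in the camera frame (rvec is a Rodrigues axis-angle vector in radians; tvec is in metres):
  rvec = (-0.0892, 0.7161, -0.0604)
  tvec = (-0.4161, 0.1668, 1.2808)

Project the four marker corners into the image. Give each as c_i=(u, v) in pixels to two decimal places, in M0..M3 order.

Intrinsics K: fx=603.0, fy=466.4, cx=335.6, cy=236.0
Marker side s = 0.249 m; corners in marker frame (Z=0):
  M0 = (-0.1245, +0.1245, 0)
  M1 = (+0.1245, +0.1245, 0)
  M2 = (+0.1245, -0.1245, 0)
  M3 = (-0.1245, -0.1245, 0)
rvec = (-0.0892, 0.7161, -0.0604), |rvec| = θ = 0.72416 rad = 41.491°
Rodrigues: sinθ=0.66250, 1−cosθ=0.25094; R = I + sinθ·[k]× + (1−cosθ)·[k]×²:
    [+0.75287 +0.02469 +0.65771]
    [-0.08582 +0.99445 +0.06091]
    [-0.65255 -0.10230 +0.75080]
t = (-0.4161, 0.1668, 1.2808) m
M0: Pc = R·M0+t = (-0.50676, +0.30129, +1.34931); u = 603.0·(-0.50676)/1.34931 + 335.6 = 109.1319, v = 466.4·(+0.30129)/1.34931 + 236.0 = 340.1449
M1: Pc = R·M1+t = (-0.31929, +0.27992, +1.18682); u = 603.0·(-0.31929)/1.18682 + 335.6 = 173.3729, v = 466.4·(+0.27992)/1.18682 + 236.0 = 346.0051
M2: Pc = R·M2+t = (-0.32544, +0.03231, +1.21229); u = 603.0·(-0.32544)/1.21229 + 335.6 = 173.7236, v = 466.4·(+0.03231)/1.21229 + 236.0 = 248.4290
M3: Pc = R·M3+t = (-0.51291, +0.05368, +1.37478); u = 603.0·(-0.51291)/1.37478 + 335.6 = 110.6315, v = 466.4·(+0.05368)/1.37478 + 236.0 = 254.2100

c0=(109.13, 340.14) c1=(173.37, 346.01) c2=(173.72, 248.43) c3=(110.63, 254.21)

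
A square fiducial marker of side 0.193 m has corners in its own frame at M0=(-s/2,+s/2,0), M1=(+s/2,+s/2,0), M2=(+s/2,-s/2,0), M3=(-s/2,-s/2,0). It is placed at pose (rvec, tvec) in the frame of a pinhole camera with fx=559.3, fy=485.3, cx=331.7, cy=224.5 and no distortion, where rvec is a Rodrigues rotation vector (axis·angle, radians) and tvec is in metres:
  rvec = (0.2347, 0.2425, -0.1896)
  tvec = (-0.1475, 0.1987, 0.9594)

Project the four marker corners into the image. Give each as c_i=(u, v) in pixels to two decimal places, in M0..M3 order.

Intrinsics K: fx=559.3, fy=485.3, cx=331.7, cy=224.5
Marker side s = 0.193 m; corners in marker frame (Z=0):
  M0 = (-0.0965, +0.0965, 0)
  M1 = (+0.0965, +0.0965, 0)
  M2 = (+0.0965, -0.0965, 0)
  M3 = (-0.0965, -0.0965, 0)
rvec = (0.2347, 0.2425, -0.1896), |rvec| = θ = 0.38709 rad = 22.179°
Rodrigues: sinθ=0.37750, 1−cosθ=0.07399; R = I + sinθ·[k]× + (1−cosθ)·[k]×²:
    [+0.95321 +0.21300 +0.21452]
    [-0.15680 +0.95505 -0.25159]
    [-0.25846 +0.20618 +0.94376]
t = (-0.1475, 0.1987, 0.9594) m
M0: Pc = R·M0+t = (-0.21893, +0.30599, +1.00424); u = 559.3·(-0.21893)/1.00424 + 331.7 = 209.7692, v = 485.3·(+0.30599)/1.00424 + 224.5 = 372.3718
M1: Pc = R·M1+t = (-0.03496, +0.27573, +0.95435); u = 559.3·(-0.03496)/0.95435 + 331.7 = 311.2116, v = 485.3·(+0.27573)/0.95435 + 224.5 = 364.7125
M2: Pc = R·M2+t = (-0.07607, +0.09141, +0.91456); u = 559.3·(-0.07607)/0.91456 + 331.7 = 285.1794, v = 485.3·(+0.09141)/0.91456 + 224.5 = 273.0038
M3: Pc = R·M3+t = (-0.26004, +0.12167, +0.96445); u = 559.3·(-0.26004)/0.96445 + 331.7 = 180.8980, v = 485.3·(+0.12167)/0.96445 + 224.5 = 285.7225

c0=(209.77, 372.37) c1=(311.21, 364.71) c2=(285.18, 273.00) c3=(180.90, 285.72)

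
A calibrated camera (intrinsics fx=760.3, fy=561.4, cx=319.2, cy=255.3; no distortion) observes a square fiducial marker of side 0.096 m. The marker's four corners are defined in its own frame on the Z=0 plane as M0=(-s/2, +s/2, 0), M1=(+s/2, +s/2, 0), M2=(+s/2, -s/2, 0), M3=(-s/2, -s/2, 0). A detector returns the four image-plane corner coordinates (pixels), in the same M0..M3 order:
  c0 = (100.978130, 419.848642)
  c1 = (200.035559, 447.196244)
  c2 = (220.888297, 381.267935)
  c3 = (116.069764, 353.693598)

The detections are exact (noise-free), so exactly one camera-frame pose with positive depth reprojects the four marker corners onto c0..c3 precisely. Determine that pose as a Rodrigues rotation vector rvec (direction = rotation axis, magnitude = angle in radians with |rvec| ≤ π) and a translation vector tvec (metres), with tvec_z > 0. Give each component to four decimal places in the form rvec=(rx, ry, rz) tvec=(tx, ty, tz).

rvec=(0.3530, 0.1839, 0.2811) tvec=(-0.1388, 0.1710, 0.6576)

Intrinsics K: fx=760.3, fy=561.4, cx=319.2, cy=255.3
Marker side s = 0.096 m; corners in marker frame (Z=0):
  M0 = (-0.0480, +0.0480, 0)
  M1 = (+0.0480, +0.0480, 0)
  M2 = (+0.0480, -0.0480, 0)
  M3 = (-0.0480, -0.0480, 0)
Detected image corners:
  c0 = (100.978130, 419.848642) px
  c1 = (200.035559, 447.196244) px
  c2 = (220.888297, 381.267935) px
  c3 = (116.069764, 353.693598) px
Planar DLT: solve 8×8 A·h = b for H (H[2,2]=1):
  H  [+1029.99402 -98.51163 +158.77736]
  H  [+208.02201 +909.97136 +401.25193]
  H  [-0.19475 +0.55437 +1.00000]
B = K⁻¹H; ‖b₁‖=1.520590, ‖b₂‖=1.520590; λ = 2/(‖b₁‖+‖b₂‖) = 0.657640, sign → tz>0 ⇒ λ=+0.657640
r₁ = λ·B[:,0] = (+0.94469,+0.30193,-0.12808); r₂ = λ·B[:,1] = (-0.23827,+0.90017,+0.36458)
r₃ = r₁×r₂ = (+0.22537,-0.31389,+0.92232); SVD([r₁ r₂ r₃]) → R = UVᵀ:
  R  [+0.94469 -0.23827 +0.22537]
  R  [+0.30193 +0.90017 -0.31389]
  R  [-0.12808 +0.36458 +0.92232]
t = (-0.13876, +0.17097, +0.65764) m
tr R = 2.767185; θ = arccos((tr R − 1)/2) = 0.487316 rad = 27.921°
axis k = ((R−Rᵀ)₃₂, (R−Rᵀ)₁₃, (R−Rᵀ)₂₁) / (2 sinθ) = (+0.724464, +0.377403, +0.576818)
rvec = θ·k = (+0.353043, +0.183914, +0.281093)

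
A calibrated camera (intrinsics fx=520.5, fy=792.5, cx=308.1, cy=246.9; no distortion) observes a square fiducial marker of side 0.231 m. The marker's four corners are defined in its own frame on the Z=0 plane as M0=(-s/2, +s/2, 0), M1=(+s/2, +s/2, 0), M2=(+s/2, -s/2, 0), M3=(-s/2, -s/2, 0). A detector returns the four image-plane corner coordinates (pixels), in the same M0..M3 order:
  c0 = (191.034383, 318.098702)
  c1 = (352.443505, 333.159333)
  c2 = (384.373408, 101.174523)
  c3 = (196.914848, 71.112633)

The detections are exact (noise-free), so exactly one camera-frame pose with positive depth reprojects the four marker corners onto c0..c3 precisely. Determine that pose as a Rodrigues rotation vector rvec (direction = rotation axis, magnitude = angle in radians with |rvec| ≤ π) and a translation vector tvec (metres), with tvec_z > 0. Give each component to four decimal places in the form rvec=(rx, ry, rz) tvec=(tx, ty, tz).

rvec=(0.4891, -0.1227, 0.1095) tvec=(-0.0338, -0.0274, 0.6893)

Intrinsics K: fx=520.5, fy=792.5, cx=308.1, cy=246.9
Marker side s = 0.231 m; corners in marker frame (Z=0):
  M0 = (-0.1155, +0.1155, 0)
  M1 = (+0.1155, +0.1155, 0)
  M2 = (+0.1155, -0.1155, 0)
  M3 = (-0.1155, -0.1155, 0)
Detected image corners:
  c0 = (191.034383, 318.098702) px
  c1 = (352.443505, 333.159333) px
  c2 = (384.373408, 101.174523) px
  c3 = (196.914848, 71.112633) px
Planar DLT: solve 8×8 A·h = b for H (H[2,2]=1):
  H  [+809.29463 +104.93198 +282.55779]
  H  [+138.01156 +1173.69886 +215.41048]
  H  [+0.20814 +0.66904 +1.00000]
B = K⁻¹H; ‖b₁‖=1.450811, ‖b₂‖=1.450811; λ = 2/(‖b₁‖+‖b₂‖) = 0.689269, sign → tz>0 ⇒ λ=+0.689269
r₁ = λ·B[:,0] = (+0.98678,+0.07534,+0.14346); r₂ = λ·B[:,1] = (-0.13401,+0.87714,+0.46115)
r₃ = r₁×r₂ = (-0.09110,-0.47428,+0.87565); SVD([r₁ r₂ r₃]) → R = UVᵀ:
  R  [+0.98678 -0.13401 -0.09110]
  R  [+0.07534 +0.87714 -0.47428]
  R  [+0.14346 +0.46115 +0.87565]
t = (-0.03382, -0.02739, +0.68927) m
tr R = 2.739577; θ = arccos((tr R − 1)/2) = 0.516022 rad = 29.566°
axis k = ((R−Rᵀ)₃₂, (R−Rᵀ)₁₃, (R−Rᵀ)₂₁) / (2 sinθ) = (+0.947893, -0.237685, +0.212141)
rvec = θ·k = (+0.489134, -0.122651, +0.109469)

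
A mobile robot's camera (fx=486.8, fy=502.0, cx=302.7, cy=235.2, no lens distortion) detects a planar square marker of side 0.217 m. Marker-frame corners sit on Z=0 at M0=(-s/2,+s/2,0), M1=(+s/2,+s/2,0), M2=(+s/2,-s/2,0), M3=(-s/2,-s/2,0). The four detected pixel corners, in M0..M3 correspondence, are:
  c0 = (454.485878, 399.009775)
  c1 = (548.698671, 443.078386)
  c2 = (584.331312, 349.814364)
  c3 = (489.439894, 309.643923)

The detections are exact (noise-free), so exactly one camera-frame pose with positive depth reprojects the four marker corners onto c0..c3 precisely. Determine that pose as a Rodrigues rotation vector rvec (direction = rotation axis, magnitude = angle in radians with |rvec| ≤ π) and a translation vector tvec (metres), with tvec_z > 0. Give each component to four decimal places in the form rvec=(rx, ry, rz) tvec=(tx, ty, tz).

rvec=(-0.0780, 0.1922, 0.3938) tvec=(0.4925, 0.3091, 1.1116)

Intrinsics K: fx=486.8, fy=502.0, cx=302.7, cy=235.2
Marker side s = 0.217 m; corners in marker frame (Z=0):
  M0 = (-0.1085, +0.1085, 0)
  M1 = (+0.1085, +0.1085, 0)
  M2 = (+0.1085, -0.1085, 0)
  M3 = (-0.1085, -0.1085, 0)
Detected image corners:
  c0 = (454.485878, 399.009775) px
  c1 = (548.698671, 443.078386) px
  c2 = (584.331312, 349.814364) px
  c3 = (489.439894, 309.643923) px
Planar DLT: solve 8×8 A·h = b for H (H[2,2]=1):
  H  [+341.82835 -180.48807 +518.37723]
  H  [+126.17906 +407.70588 +374.80283]
  H  [-0.18084 -0.03443 +1.00000]
B = K⁻¹H; ‖b₁‖=0.899614, ‖b₂‖=0.899614; λ = 2/(‖b₁‖+‖b₂‖) = 1.111588, sign → tz>0 ⇒ λ=+1.111588
r₁ = λ·B[:,0] = (+0.90555,+0.37359,-0.20102); r₂ = λ·B[:,1] = (-0.38834,+0.92072,-0.03827)
r₃ = r₁×r₂ = (+0.17079,+0.11272,+0.97884); SVD([r₁ r₂ r₃]) → R = UVᵀ:
  R  [+0.90555 -0.38834 +0.17079]
  R  [+0.37359 +0.92072 +0.11272]
  R  [-0.20102 -0.03827 +0.97884]
t = (+0.49249, +0.30913, +1.11159) m
tr R = 2.805111; θ = arccos((tr R − 1)/2) = 0.445129 rad = 25.504°
axis k = ((R−Rᵀ)₃₂, (R−Rᵀ)₁₃, (R−Rᵀ)₂₁) / (2 sinθ) = (-0.175338, +0.431766, +0.884779)
rvec = θ·k = (-0.078048, +0.192192, +0.393840)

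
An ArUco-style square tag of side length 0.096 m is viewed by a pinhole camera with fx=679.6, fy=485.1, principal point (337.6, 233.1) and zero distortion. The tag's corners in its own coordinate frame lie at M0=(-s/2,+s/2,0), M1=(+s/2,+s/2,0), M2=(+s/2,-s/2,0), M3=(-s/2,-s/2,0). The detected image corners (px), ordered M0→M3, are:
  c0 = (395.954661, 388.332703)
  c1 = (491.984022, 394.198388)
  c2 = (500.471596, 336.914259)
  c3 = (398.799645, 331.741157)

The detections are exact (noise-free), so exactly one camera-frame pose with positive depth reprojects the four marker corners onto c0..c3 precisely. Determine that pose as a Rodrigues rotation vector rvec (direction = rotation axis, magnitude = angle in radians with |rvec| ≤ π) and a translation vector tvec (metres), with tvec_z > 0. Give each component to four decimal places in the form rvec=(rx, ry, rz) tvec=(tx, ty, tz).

Intrinsics K: fx=679.6, fy=485.1, cx=337.6, cy=233.1
Marker side s = 0.096 m; corners in marker frame (Z=0):
  M0 = (-0.0480, +0.0480, 0)
  M1 = (+0.0480, +0.0480, 0)
  M2 = (+0.0480, -0.0480, 0)
  M3 = (-0.0480, -0.0480, 0)
Detected image corners:
  c0 = (395.954661, 388.332703) px
  c1 = (491.984022, 394.198388) px
  c2 = (500.471596, 336.914259) px
  c3 = (398.799645, 331.741157) px
Planar DLT: solve 8×8 A·h = b for H (H[2,2]=1):
  H  [+946.95931 +202.21006 +446.28812]
  H  [-8.91569 +804.97851 +363.57051]
  H  [-0.18333 +0.58410 +1.00000]
B = K⁻¹H; ‖b₁‖=1.497378, ‖b₂‖=1.497378; λ = 2/(‖b₁‖+‖b₂‖) = 0.667834, sign → tz>0 ⇒ λ=+0.667834
r₁ = λ·B[:,0] = (+0.99138,+0.04656,-0.12243); r₂ = λ·B[:,1] = (+0.00493,+0.92077,+0.39008)
r₃ = r₁×r₂ = (+0.13089,-0.38732,+0.91261); SVD([r₁ r₂ r₃]) → R = UVᵀ:
  R  [+0.99138 +0.00493 +0.13089]
  R  [+0.04656 +0.92077 -0.38732]
  R  [-0.12243 +0.39008 +0.91261]
t = (+0.10681, +0.17962, +0.66783) m
tr R = 2.824758; θ = arccos((tr R − 1)/2) = 0.421737 rad = 24.164°
axis k = ((R−Rᵀ)₃₂, (R−Rᵀ)₁₃, (R−Rᵀ)₂₁) / (2 sinθ) = (+0.949563, +0.309426, +0.050842)
rvec = θ·k = (+0.400466, +0.130497, +0.021442)

rvec=(0.4005, 0.1305, 0.0214) tvec=(0.1068, 0.1796, 0.6678)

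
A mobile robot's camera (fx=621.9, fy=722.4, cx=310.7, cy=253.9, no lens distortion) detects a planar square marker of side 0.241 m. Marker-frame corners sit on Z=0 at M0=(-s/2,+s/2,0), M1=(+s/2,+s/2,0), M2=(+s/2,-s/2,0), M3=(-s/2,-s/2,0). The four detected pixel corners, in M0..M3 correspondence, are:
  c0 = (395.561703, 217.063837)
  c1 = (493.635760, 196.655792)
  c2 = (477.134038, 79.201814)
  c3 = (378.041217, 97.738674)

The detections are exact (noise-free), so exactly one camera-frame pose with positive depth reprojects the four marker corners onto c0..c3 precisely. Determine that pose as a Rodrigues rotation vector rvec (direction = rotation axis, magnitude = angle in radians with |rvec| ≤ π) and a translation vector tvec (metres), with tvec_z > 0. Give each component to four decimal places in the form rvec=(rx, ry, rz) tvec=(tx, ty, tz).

Intrinsics K: fx=621.9, fy=722.4, cx=310.7, cy=253.9
Marker side s = 0.241 m; corners in marker frame (Z=0):
  M0 = (-0.1205, +0.1205, 0)
  M1 = (+0.1205, +0.1205, 0)
  M2 = (+0.1205, -0.1205, 0)
  M3 = (-0.1205, -0.1205, 0)
Detected image corners:
  c0 = (395.561703, 217.063837) px
  c1 = (493.635760, 196.655792) px
  c2 = (477.134038, 79.201814) px
  c3 = (378.041217, 97.738674) px
Planar DLT: solve 8×8 A·h = b for H (H[2,2]=1):
  H  [+439.85354 +83.95213 +436.54416]
  H  [-70.38327 +495.74214 +147.80109]
  H  [+0.07063 +0.03069 +1.00000]
B = K⁻¹H; ‖b₁‖=0.686659, ‖b₂‖=0.686659; λ = 2/(‖b₁‖+‖b₂‖) = 1.456326, sign → tz>0 ⇒ λ=+1.456326
r₁ = λ·B[:,0] = (+0.97863,-0.17804,+0.10286); r₂ = λ·B[:,1] = (+0.17426,+0.98368,+0.04470)
r₃ = r₁×r₂ = (-0.10914,-0.02582,+0.99369); SVD([r₁ r₂ r₃]) → R = UVᵀ:
  R  [+0.97863 +0.17426 -0.10914]
  R  [-0.17804 +0.98368 -0.02582]
  R  [+0.10286 +0.04470 +0.99369]
t = (+0.29469, -0.21389, +1.45633) m
tr R = 2.956007; θ = arccos((tr R − 1)/2) = 0.210131 rad = 12.040°
axis k = ((R−Rᵀ)₃₂, (R−Rᵀ)₁₃, (R−Rᵀ)₂₁) / (2 sinθ) = (+0.169031, -0.508183, -0.844499)
rvec = θ·k = (+0.035519, -0.106785, -0.177455)

rvec=(0.0355, -0.1068, -0.1775) tvec=(0.2947, -0.2139, 1.4563)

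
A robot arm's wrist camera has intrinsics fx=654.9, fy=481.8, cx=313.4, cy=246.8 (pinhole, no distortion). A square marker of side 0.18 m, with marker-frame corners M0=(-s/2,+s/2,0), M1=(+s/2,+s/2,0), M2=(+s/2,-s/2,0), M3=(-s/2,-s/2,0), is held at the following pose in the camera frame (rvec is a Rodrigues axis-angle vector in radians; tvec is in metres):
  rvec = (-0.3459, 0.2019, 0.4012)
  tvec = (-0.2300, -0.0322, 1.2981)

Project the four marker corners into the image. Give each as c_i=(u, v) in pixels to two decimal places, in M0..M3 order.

c0=(137.26, 252.14) c1=(215.81, 276.37) c2=(257.23, 217.63) c3=(180.27, 196.36)

Intrinsics K: fx=654.9, fy=481.8, cx=313.4, cy=246.8
Marker side s = 0.18 m; corners in marker frame (Z=0):
  M0 = (-0.0900, +0.0900, 0)
  M1 = (+0.0900, +0.0900, 0)
  M2 = (+0.0900, -0.0900, 0)
  M3 = (-0.0900, -0.0900, 0)
rvec = (-0.3459, 0.2019, 0.4012), |rvec| = θ = 0.56690 rad = 32.481°
Rodrigues: sinθ=0.53702, 1−cosθ=0.15643; R = I + sinθ·[k]× + (1−cosθ)·[k]×²:
    [+0.90181 -0.41405 +0.12371]
    [+0.34606 +0.86341 +0.36710]
    [-0.25881 -0.28824 +0.92192]
t = (-0.2300, -0.0322, 1.2981) m
M0: Pc = R·M0+t = (-0.34843, +0.01436, +1.29545); u = 654.9·(-0.34843)/1.29545 + 313.4 = 137.2568, v = 481.8·(+0.01436)/1.29545 + 246.8 = 252.1414
M1: Pc = R·M1+t = (-0.18610, +0.07665, +1.24887); u = 654.9·(-0.18610)/1.24887 + 313.4 = 215.8092, v = 481.8·(+0.07665)/1.24887 + 246.8 = 276.3718
M2: Pc = R·M2+t = (-0.11157, -0.07876, +1.30075); u = 654.9·(-0.11157)/1.30075 + 313.4 = 257.2254, v = 481.8·(-0.07876)/1.30075 + 246.8 = 217.6265
M3: Pc = R·M3+t = (-0.27390, -0.14105, +1.34733); u = 654.9·(-0.27390)/1.34733 + 313.4 = 180.2658, v = 481.8·(-0.14105)/1.34733 + 246.8 = 196.3603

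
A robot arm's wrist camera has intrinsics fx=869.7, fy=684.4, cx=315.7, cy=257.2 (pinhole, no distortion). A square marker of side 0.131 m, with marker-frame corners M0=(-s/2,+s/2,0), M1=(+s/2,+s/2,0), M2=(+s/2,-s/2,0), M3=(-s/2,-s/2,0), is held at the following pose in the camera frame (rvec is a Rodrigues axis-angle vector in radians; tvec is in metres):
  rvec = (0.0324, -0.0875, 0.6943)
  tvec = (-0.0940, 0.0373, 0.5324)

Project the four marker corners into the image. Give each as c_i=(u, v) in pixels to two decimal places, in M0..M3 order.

c0=(8.36, 316.81) c1=(177.06, 421.65) c2=(312.54, 293.74) c3=(146.89, 185.98)

Intrinsics K: fx=869.7, fy=684.4, cx=315.7, cy=257.2
Marker side s = 0.131 m; corners in marker frame (Z=0):
  M0 = (-0.0655, +0.0655, 0)
  M1 = (+0.0655, +0.0655, 0)
  M2 = (+0.0655, -0.0655, 0)
  M3 = (-0.0655, -0.0655, 0)
rvec = (0.0324, -0.0875, 0.6943), |rvec| = θ = 0.70054 rad = 40.138°
Rodrigues: sinθ=0.64463, 1−cosθ=0.23551; R = I + sinθ·[k]× + (1−cosθ)·[k]×²:
    [+0.76500 -0.64025 -0.06972]
    [+0.63753 +0.76817 -0.05897]
    [+0.09131 +0.00066 +0.99582]
t = (-0.0940, 0.0373, 0.5324) m
M0: Pc = R·M0+t = (-0.18604, +0.04586, +0.52646); u = 869.7·(-0.18604)/0.52646 + 315.7 = 8.3616, v = 684.4·(+0.04586)/0.52646 + 257.2 = 316.8139
M1: Pc = R·M1+t = (-0.08583, +0.12937, +0.53842); u = 869.7·(-0.08583)/0.53842 + 315.7 = 177.0631, v = 684.4·(+0.12937)/0.53842 + 257.2 = 421.6482
M2: Pc = R·M2+t = (-0.00196, +0.02874, +0.53834); u = 869.7·(-0.00196)/0.53834 + 315.7 = 312.5394, v = 684.4·(+0.02874)/0.53834 + 257.2 = 293.7417
M3: Pc = R·M3+t = (-0.10217, -0.05477, +0.52638); u = 869.7·(-0.10217)/0.52638 + 315.7 = 146.8888, v = 684.4·(-0.05477)/0.52638 + 257.2 = 185.9835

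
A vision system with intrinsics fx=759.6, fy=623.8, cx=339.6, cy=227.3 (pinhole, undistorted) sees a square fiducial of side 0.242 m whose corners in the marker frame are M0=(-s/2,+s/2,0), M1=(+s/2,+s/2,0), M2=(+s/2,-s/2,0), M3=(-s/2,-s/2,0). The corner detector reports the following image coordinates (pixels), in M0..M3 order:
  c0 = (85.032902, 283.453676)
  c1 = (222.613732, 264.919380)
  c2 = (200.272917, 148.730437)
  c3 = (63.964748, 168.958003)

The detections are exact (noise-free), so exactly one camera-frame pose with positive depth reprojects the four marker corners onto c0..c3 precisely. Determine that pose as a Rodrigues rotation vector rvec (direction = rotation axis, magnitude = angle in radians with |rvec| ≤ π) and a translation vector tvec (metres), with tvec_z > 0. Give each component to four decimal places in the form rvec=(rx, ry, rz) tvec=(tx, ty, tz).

rvec=(-0.0292, 0.0872, -0.1639) tvec=(-0.3349, -0.0225, 1.2900)

Intrinsics K: fx=759.6, fy=623.8, cx=339.6, cy=227.3
Marker side s = 0.242 m; corners in marker frame (Z=0):
  M0 = (-0.1210, +0.1210, 0)
  M1 = (+0.1210, +0.1210, 0)
  M2 = (+0.1210, -0.1210, 0)
  M3 = (-0.1210, -0.1210, 0)
Detected image corners:
  c0 = (85.032902, 283.453676) px
  c1 = (222.613732, 264.919380) px
  c2 = (200.272917, 148.730437) px
  c3 = (63.964748, 168.958003) px
Planar DLT: solve 8×8 A·h = b for H (H[2,2]=1):
  H  [+556.53079 +85.65815 +142.39262]
  H  [-94.25293 +470.52220 +216.39636]
  H  [-0.06537 -0.02804 +1.00000]
B = K⁻¹H; ‖b₁‖=0.775209, ‖b₂‖=0.775209; λ = 2/(‖b₁‖+‖b₂‖) = 1.289974, sign → tz>0 ⇒ λ=+1.289974
r₁ = λ·B[:,0] = (+0.98282,-0.16418,-0.08433); r₂ = λ·B[:,1] = (+0.16164,+0.98619,-0.03617)
r₃ = r₁×r₂ = (+0.08911,+0.02192,+0.99578); SVD([r₁ r₂ r₃]) → R = UVᵀ:
  R  [+0.98282 +0.16164 +0.08911]
  R  [-0.16418 +0.98619 +0.02192]
  R  [-0.08433 -0.03617 +0.99578]
t = (-0.33490, -0.02255, +1.28997) m
tr R = 2.964787; θ = arccos((tr R − 1)/2) = 0.187928 rad = 10.767°
axis k = ((R−Rᵀ)₃₂, (R−Rᵀ)₁₃, (R−Rᵀ)₂₁) / (2 sinθ) = (-0.155469, +0.464171, -0.871994)
rvec = θ·k = (-0.029217, +0.087231, -0.163872)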